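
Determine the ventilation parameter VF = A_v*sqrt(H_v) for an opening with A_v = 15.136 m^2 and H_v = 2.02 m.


sqrt(H_v) = 1.4213
VF = 15.136 * 1.4213 = 21.512 m^(5/2)

21.512 m^(5/2)


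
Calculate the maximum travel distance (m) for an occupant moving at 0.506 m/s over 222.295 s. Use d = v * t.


d = 0.506 * 222.295 = 112.48 m

112.48 m


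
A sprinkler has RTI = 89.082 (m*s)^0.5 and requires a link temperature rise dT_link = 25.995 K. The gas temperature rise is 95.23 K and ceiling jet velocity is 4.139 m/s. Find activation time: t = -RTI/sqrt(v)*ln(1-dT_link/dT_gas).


dT_link/dT_gas = 0.27297
ln(1 - 0.27297) = -0.31879
t = -89.082 / sqrt(4.139) * -0.31879 = 13.959 s

13.959 s


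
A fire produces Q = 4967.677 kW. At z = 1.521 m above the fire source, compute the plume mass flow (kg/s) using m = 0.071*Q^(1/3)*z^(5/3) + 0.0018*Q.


Q^(1/3) = 17.063
z^(5/3) = 2.0116
First term = 0.071 * 17.063 * 2.0116 = 2.4370
Second term = 0.0018 * 4967.677 = 8.9418
m = 11.379 kg/s

11.379 kg/s


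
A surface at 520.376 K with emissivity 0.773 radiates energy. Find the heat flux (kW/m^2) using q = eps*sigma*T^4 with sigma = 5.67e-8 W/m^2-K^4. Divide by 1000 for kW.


T^4 = 7.3328e+10
q = 0.773 * 5.67e-8 * 7.3328e+10 / 1000 = 3.2139 kW/m^2

3.2139 kW/m^2


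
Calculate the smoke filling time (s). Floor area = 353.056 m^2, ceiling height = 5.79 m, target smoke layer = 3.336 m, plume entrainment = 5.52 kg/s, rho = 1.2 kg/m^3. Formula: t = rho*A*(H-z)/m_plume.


H - z = 2.454 m
t = 1.2 * 353.056 * 2.454 / 5.52 = 188.35 s

188.35 s


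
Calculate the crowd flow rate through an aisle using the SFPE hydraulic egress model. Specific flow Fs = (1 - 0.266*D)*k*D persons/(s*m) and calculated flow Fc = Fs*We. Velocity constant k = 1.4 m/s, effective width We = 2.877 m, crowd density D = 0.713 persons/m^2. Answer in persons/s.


1 - 0.266*D = 1 - 0.266*0.713 = 0.81034
Fs = 0.81034 * 1.4 * 0.713 = 0.80888 persons/(s*m)
Fc = 0.80888 * 2.877 = 2.3272 persons/s

2.3272 persons/s


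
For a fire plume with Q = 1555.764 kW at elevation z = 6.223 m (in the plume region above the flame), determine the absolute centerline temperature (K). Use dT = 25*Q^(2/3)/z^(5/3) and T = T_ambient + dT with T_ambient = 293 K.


Q^(2/3) = 134.26
z^(5/3) = 21.054
dT = 25 * 134.26 / 21.054 = 159.43 K
T = 293 + 159.43 = 452.43 K

452.43 K


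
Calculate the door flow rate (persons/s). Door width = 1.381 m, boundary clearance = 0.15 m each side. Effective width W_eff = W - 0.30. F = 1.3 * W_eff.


W_eff = 1.381 - 0.30 = 1.081 m
F = 1.3 * 1.081 = 1.4053 persons/s

1.4053 persons/s


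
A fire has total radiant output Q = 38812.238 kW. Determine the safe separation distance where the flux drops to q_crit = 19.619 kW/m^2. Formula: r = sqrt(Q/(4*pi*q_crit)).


4*pi*q_crit = 246.54
Q/(4*pi*q_crit) = 157.43
r = sqrt(157.43) = 12.547 m

12.547 m


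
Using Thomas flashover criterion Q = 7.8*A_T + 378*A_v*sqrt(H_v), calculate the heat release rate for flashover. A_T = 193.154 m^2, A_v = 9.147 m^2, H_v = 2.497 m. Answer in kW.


7.8*A_T = 1506.6
sqrt(H_v) = 1.5802
378*A_v*sqrt(H_v) = 5463.6
Q = 1506.6 + 5463.6 = 6970.2 kW

6970.2 kW


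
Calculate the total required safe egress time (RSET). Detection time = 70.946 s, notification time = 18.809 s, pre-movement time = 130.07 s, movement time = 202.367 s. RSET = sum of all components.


Total = 70.946 + 18.809 + 130.07 + 202.367 = 422.192 s

422.192 s


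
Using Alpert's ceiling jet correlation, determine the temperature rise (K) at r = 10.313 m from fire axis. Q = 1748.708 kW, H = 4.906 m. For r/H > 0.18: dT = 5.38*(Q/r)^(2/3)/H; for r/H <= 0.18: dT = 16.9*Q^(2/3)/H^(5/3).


r/H = 10.313 / 4.906 = 2.1021
r/H > 0.18, so dT = 5.38*(Q/r)^(2/3)/H
Q/r = 169.56
(Q/r)^(2/3) = 30.635
dT = 5.38 * 30.635 / 4.906 = 33.595 K

33.595 K


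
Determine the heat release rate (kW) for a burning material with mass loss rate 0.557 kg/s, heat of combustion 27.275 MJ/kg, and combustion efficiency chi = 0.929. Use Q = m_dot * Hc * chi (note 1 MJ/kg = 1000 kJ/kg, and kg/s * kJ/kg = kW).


Hc = 27.275 MJ/kg = 27.275 * 1000 kJ/kg = 27275 kJ/kg
Q = 0.557 kg/s * 27275 kJ/kg * 0.929 = 14114 kW

14114 kW


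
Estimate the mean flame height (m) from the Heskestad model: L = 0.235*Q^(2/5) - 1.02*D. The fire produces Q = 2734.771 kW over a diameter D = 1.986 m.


Q^(2/5) = 23.701
0.235 * Q^(2/5) = 5.5698
1.02 * D = 2.0257
L = 3.5440 m

3.5440 m


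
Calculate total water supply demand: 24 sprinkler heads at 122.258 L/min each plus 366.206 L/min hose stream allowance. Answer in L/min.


Sprinkler demand = 24 * 122.258 = 2934.192 L/min
Total = 2934.192 + 366.206 = 3300.398 L/min

3300.398 L/min


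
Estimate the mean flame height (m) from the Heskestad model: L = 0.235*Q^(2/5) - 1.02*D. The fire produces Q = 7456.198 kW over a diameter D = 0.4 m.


Q^(2/5) = 35.400
0.235 * Q^(2/5) = 8.3191
1.02 * D = 0.408
L = 7.9111 m

7.9111 m


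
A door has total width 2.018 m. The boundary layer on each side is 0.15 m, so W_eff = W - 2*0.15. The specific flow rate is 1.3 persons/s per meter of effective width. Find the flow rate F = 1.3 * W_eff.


W_eff = 2.018 - 0.30 = 1.718 m
F = 1.3 * 1.718 = 2.2334 persons/s

2.2334 persons/s


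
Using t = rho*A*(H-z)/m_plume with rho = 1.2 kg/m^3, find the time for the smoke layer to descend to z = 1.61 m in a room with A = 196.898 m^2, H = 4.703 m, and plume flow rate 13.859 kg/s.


H - z = 3.093 m
t = 1.2 * 196.898 * 3.093 / 13.859 = 52.732 s

52.732 s


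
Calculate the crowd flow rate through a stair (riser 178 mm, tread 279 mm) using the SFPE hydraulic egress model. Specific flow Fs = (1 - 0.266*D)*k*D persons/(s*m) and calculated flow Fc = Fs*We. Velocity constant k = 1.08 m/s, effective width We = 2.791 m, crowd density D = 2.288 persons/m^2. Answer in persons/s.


1 - 0.266*D = 1 - 0.266*2.288 = 0.39139
Fs = 0.39139 * 1.08 * 2.288 = 0.96715 persons/(s*m)
Fc = 0.96715 * 2.791 = 2.6993 persons/s

2.6993 persons/s


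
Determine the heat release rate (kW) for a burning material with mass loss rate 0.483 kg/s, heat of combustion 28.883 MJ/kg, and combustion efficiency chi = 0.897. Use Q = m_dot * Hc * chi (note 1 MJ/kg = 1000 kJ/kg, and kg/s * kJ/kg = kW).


Hc = 28.883 MJ/kg = 28.883 * 1000 kJ/kg = 28883 kJ/kg
Q = 0.483 kg/s * 28883 kJ/kg * 0.897 = 12514 kW

12514 kW


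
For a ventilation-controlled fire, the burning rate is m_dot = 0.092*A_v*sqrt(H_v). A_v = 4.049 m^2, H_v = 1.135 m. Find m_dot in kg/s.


sqrt(H_v) = 1.0654
m_dot = 0.092 * 4.049 * 1.0654 = 0.39686 kg/s

0.39686 kg/s


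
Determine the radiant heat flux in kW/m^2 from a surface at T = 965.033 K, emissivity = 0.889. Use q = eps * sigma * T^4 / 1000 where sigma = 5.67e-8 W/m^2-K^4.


T^4 = 8.6730e+11
q = 0.889 * 5.67e-8 * 8.6730e+11 / 1000 = 43.717 kW/m^2

43.717 kW/m^2


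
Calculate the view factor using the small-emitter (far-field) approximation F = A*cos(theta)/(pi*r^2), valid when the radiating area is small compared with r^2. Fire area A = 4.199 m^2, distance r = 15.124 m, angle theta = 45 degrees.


cos(45 deg) = 0.70711
pi*r^2 = 718.59
F = 4.199 * 0.70711 / 718.59 = 0.0041319

0.0041319


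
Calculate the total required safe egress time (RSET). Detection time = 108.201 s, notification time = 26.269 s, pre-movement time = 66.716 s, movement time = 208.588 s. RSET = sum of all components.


Total = 108.201 + 26.269 + 66.716 + 208.588 = 409.774 s

409.774 s


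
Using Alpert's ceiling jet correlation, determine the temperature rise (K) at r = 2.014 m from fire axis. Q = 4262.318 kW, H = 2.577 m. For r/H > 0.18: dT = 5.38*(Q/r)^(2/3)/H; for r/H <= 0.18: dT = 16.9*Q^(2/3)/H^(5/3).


r/H = 2.014 / 2.577 = 0.78153
r/H > 0.18, so dT = 5.38*(Q/r)^(2/3)/H
Q/r = 2116.3
(Q/r)^(2/3) = 164.84
dT = 5.38 * 164.84 / 2.577 = 344.13 K

344.13 K


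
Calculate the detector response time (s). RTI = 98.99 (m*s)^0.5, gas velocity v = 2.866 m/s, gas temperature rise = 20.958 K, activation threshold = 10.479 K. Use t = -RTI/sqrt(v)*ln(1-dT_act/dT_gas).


dT_act/dT_gas = 0.5
ln(1 - 0.5) = -0.69315
t = -98.99 / sqrt(2.866) * -0.69315 = 40.530 s

40.530 s


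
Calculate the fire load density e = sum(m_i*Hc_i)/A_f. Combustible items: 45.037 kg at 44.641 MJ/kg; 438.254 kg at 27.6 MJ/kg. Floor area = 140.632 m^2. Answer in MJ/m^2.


Total energy = 45.037*44.641 + 438.254*27.6
= 2010.497 + 12095.81
= 14106.31 MJ
e = 14106.31 / 140.632 = 100.31 MJ/m^2

100.31 MJ/m^2


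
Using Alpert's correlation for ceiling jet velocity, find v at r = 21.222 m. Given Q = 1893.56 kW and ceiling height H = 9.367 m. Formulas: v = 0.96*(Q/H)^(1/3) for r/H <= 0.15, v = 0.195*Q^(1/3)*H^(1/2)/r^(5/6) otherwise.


r/H = 21.222 / 9.367 = 2.2656
r/H > 0.15, so v = 0.195*Q^(1/3)*H^(1/2)/r^(5/6)
Q^(1/3) = 12.372
H^(1/2) = 3.0606
r^(5/6) = 12.754
v = 0.195 * 12.372 * 3.0606 / 12.754 = 0.57890 m/s

0.57890 m/s


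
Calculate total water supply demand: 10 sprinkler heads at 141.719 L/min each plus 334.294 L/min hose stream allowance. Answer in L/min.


Sprinkler demand = 10 * 141.719 = 1417.19 L/min
Total = 1417.19 + 334.294 = 1751.484 L/min

1751.484 L/min


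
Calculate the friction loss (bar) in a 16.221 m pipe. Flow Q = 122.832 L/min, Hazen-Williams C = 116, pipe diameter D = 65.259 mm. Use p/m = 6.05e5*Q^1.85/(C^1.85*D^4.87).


Q^1.85 = 7332.1
C^1.85 = 6595.5
D^4.87 = 6.8754e+08
p/m = 0.00097822 bar/m
p_total = 0.00097822 * 16.221 = 0.015868 bar

0.015868 bar


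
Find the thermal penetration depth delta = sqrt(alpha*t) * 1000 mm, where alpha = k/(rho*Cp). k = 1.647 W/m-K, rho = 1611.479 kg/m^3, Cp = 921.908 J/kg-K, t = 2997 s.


alpha = 1.647 / (1611.479 * 921.908) = 1.1086e-06 m^2/s
alpha * t = 0.0033225
delta = sqrt(0.0033225) * 1000 = 57.641 mm

57.641 mm


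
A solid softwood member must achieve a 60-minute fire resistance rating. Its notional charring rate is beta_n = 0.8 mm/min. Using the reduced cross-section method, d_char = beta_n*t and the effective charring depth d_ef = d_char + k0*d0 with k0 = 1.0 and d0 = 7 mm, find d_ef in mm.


d_char = 0.8 * 60 = 48 mm
d_ef = 48 + 1.0*7 = 55 mm

55 mm


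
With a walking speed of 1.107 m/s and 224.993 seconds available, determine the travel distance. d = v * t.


d = 1.107 * 224.993 = 249.07 m

249.07 m


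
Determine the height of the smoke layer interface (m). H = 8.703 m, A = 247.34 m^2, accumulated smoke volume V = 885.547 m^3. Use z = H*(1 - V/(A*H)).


V/(A*H) = 0.41138
1 - 0.41138 = 0.58862
z = 8.703 * 0.58862 = 5.1227 m

5.1227 m


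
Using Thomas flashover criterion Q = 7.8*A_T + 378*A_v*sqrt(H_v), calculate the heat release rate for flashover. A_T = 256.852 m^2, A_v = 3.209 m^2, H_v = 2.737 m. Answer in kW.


7.8*A_T = 2003.4
sqrt(H_v) = 1.6544
378*A_v*sqrt(H_v) = 2006.8
Q = 2003.4 + 2006.8 = 4010.2 kW

4010.2 kW


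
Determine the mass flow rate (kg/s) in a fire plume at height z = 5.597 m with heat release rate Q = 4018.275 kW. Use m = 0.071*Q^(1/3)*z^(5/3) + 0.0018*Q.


Q^(1/3) = 15.898
z^(5/3) = 17.644
First term = 0.071 * 15.898 * 17.644 = 19.916
Second term = 0.0018 * 4018.275 = 7.2329
m = 27.149 kg/s

27.149 kg/s


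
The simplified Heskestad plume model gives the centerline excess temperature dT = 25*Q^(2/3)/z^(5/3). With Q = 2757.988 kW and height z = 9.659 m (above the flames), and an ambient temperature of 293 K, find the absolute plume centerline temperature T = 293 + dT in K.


Q^(2/3) = 196.67
z^(5/3) = 43.808
dT = 25 * 196.67 / 43.808 = 112.23 K
T = 293 + 112.23 = 405.23 K

405.23 K


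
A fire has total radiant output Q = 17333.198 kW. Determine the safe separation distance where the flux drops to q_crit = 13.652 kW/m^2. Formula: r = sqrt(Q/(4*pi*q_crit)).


4*pi*q_crit = 171.56
Q/(4*pi*q_crit) = 101.04
r = sqrt(101.04) = 10.052 m

10.052 m


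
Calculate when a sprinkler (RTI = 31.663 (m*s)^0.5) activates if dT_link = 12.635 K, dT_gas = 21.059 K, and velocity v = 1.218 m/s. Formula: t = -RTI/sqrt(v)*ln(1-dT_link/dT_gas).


dT_link/dT_gas = 0.59998
ln(1 - 0.59998) = -0.91624
t = -31.663 / sqrt(1.218) * -0.91624 = 26.287 s

26.287 s


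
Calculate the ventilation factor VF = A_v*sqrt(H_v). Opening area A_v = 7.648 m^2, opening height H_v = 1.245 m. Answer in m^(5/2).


sqrt(H_v) = 1.1158
VF = 7.648 * 1.1158 = 8.5336 m^(5/2)

8.5336 m^(5/2)


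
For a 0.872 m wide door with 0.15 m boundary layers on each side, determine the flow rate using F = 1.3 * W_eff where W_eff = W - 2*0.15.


W_eff = 0.872 - 0.30 = 0.572 m
F = 1.3 * 0.572 = 0.74360 persons/s

0.74360 persons/s


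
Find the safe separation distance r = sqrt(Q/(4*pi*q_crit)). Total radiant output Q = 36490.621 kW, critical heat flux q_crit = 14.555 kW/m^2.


4*pi*q_crit = 182.90
Q/(4*pi*q_crit) = 199.51
r = sqrt(199.51) = 14.125 m

14.125 m


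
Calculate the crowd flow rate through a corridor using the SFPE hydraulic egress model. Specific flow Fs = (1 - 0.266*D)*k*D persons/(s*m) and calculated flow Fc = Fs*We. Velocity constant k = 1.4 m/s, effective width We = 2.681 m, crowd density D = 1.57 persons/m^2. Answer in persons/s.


1 - 0.266*D = 1 - 0.266*1.57 = 0.58238
Fs = 0.58238 * 1.4 * 1.57 = 1.2801 persons/(s*m)
Fc = 1.2801 * 2.681 = 3.4319 persons/s

3.4319 persons/s


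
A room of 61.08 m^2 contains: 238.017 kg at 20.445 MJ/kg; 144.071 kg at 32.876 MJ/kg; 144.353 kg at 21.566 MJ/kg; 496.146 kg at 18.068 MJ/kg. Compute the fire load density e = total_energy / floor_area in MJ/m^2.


Total energy = 238.017*20.445 + 144.071*32.876 + 144.353*21.566 + 496.146*18.068
= 4866.258 + 4736.478 + 3113.117 + 8964.366
= 21680.22 MJ
e = 21680.22 / 61.08 = 354.95 MJ/m^2

354.95 MJ/m^2


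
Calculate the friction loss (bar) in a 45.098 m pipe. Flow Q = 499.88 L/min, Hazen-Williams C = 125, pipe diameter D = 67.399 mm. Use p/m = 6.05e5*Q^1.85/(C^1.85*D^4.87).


Q^1.85 = 98379
C^1.85 = 7573.3
D^4.87 = 8.0453e+08
p/m = 0.0097686 bar/m
p_total = 0.0097686 * 45.098 = 0.44054 bar

0.44054 bar


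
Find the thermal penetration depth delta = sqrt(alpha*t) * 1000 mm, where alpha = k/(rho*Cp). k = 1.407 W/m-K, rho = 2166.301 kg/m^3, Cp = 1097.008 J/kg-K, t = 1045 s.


alpha = 1.407 / (2166.301 * 1097.008) = 5.9206e-07 m^2/s
alpha * t = 0.00061870
delta = sqrt(0.00061870) * 1000 = 24.874 mm

24.874 mm


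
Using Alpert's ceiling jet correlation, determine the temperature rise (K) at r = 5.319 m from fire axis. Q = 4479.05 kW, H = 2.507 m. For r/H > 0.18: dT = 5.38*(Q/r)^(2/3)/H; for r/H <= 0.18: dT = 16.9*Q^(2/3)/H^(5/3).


r/H = 5.319 / 2.507 = 2.1217
r/H > 0.18, so dT = 5.38*(Q/r)^(2/3)/H
Q/r = 842.08
(Q/r)^(2/3) = 89.174
dT = 5.38 * 89.174 / 2.507 = 191.37 K

191.37 K


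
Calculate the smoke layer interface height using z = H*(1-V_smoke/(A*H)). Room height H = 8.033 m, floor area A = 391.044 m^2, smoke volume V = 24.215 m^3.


V/(A*H) = 0.0077087
1 - 0.0077087 = 0.99229
z = 8.033 * 0.99229 = 7.9711 m

7.9711 m


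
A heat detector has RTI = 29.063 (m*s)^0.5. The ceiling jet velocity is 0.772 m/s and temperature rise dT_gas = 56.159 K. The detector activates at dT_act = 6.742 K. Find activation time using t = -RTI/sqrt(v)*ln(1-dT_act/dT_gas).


dT_act/dT_gas = 0.12005
ln(1 - 0.12005) = -0.12789
t = -29.063 / sqrt(0.772) * -0.12789 = 4.2304 s

4.2304 s


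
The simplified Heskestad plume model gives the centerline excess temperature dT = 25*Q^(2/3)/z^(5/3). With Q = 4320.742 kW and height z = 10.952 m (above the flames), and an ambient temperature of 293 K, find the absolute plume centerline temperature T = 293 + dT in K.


Q^(2/3) = 265.28
z^(5/3) = 54.012
dT = 25 * 265.28 / 54.012 = 122.79 K
T = 293 + 122.79 = 415.79 K

415.79 K


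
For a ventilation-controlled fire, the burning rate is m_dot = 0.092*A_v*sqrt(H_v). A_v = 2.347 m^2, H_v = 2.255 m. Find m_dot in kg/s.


sqrt(H_v) = 1.5017
m_dot = 0.092 * 2.347 * 1.5017 = 0.32425 kg/s

0.32425 kg/s


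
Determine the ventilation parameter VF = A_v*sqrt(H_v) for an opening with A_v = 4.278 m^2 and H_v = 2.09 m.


sqrt(H_v) = 1.4457
VF = 4.278 * 1.4457 = 6.1846 m^(5/2)

6.1846 m^(5/2)


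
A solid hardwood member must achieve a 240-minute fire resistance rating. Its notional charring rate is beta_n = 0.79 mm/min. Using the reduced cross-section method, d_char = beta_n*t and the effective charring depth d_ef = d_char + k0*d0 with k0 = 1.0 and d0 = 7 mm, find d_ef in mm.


d_char = 0.79 * 240 = 189.6 mm
d_ef = 189.6 + 1.0*7 = 196.6 mm

196.6 mm


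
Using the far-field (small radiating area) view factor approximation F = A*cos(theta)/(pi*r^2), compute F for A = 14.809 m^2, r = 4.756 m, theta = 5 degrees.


cos(5 deg) = 0.99619
pi*r^2 = 71.061
F = 14.809 * 0.99619 / 71.061 = 0.20760

0.20760


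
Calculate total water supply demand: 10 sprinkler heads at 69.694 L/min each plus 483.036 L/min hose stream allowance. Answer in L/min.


Sprinkler demand = 10 * 69.694 = 696.94 L/min
Total = 696.94 + 483.036 = 1179.976 L/min

1179.976 L/min


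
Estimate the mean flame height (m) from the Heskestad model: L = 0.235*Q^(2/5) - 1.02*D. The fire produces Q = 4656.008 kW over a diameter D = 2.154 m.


Q^(2/5) = 29.323
0.235 * Q^(2/5) = 6.8909
1.02 * D = 2.1971
L = 4.6938 m

4.6938 m


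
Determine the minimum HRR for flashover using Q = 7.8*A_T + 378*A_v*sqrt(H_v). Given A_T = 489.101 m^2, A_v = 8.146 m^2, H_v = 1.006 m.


7.8*A_T = 3815.0
sqrt(H_v) = 1.0030
378*A_v*sqrt(H_v) = 3088.4
Q = 3815.0 + 3088.4 = 6903.4 kW

6903.4 kW


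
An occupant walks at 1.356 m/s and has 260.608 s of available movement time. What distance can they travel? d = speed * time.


d = 1.356 * 260.608 = 353.38 m

353.38 m


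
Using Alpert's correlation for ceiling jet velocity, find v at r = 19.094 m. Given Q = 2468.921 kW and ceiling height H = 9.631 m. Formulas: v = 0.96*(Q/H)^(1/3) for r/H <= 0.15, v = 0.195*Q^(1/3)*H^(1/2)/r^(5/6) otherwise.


r/H = 19.094 / 9.631 = 1.9826
r/H > 0.15, so v = 0.195*Q^(1/3)*H^(1/2)/r^(5/6)
Q^(1/3) = 13.516
H^(1/2) = 3.1034
r^(5/6) = 11.679
v = 0.195 * 13.516 * 3.1034 / 11.679 = 0.70031 m/s

0.70031 m/s


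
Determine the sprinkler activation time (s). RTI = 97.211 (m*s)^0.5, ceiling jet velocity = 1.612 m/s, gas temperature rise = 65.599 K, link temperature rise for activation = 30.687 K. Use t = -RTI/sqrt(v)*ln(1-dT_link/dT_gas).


dT_link/dT_gas = 0.46780
ln(1 - 0.46780) = -0.63073
t = -97.211 / sqrt(1.612) * -0.63073 = 48.292 s

48.292 s


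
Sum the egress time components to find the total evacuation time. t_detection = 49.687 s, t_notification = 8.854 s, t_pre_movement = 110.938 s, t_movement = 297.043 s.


Total = 49.687 + 8.854 + 110.938 + 297.043 = 466.522 s

466.522 s


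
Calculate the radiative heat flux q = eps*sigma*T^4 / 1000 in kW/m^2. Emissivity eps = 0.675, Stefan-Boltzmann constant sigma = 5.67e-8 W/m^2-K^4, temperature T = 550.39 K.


T^4 = 9.1766e+10
q = 0.675 * 5.67e-8 * 9.1766e+10 / 1000 = 3.5121 kW/m^2

3.5121 kW/m^2


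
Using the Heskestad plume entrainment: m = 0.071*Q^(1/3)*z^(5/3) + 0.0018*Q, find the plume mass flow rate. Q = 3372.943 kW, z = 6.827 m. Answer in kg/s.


Q^(1/3) = 14.997
z^(5/3) = 24.569
First term = 0.071 * 14.997 * 24.569 = 26.160
Second term = 0.0018 * 3372.943 = 6.0713
m = 32.232 kg/s

32.232 kg/s


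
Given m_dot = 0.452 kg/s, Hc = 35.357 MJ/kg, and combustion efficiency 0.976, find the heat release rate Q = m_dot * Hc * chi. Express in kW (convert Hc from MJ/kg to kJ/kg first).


Hc = 35.357 MJ/kg = 35.357 * 1000 kJ/kg = 35357 kJ/kg
Q = 0.452 kg/s * 35357 kJ/kg * 0.976 = 15598 kW

15598 kW


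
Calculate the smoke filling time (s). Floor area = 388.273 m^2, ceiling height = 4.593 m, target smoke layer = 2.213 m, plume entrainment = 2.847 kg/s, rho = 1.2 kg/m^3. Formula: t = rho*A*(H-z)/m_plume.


H - z = 2.38 m
t = 1.2 * 388.273 * 2.38 / 2.847 = 389.50 s

389.50 s


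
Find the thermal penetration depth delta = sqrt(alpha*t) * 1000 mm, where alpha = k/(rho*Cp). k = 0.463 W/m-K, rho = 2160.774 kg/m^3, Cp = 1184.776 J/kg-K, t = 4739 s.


alpha = 0.463 / (2160.774 * 1184.776) = 1.8086e-07 m^2/s
alpha * t = 0.00085708
delta = sqrt(0.00085708) * 1000 = 29.276 mm

29.276 mm


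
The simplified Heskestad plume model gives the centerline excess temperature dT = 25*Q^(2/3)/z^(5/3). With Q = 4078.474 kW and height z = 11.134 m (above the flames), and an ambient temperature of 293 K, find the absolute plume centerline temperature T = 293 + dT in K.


Q^(2/3) = 255.27
z^(5/3) = 55.516
dT = 25 * 255.27 / 55.516 = 114.95 K
T = 293 + 114.95 = 407.95 K

407.95 K


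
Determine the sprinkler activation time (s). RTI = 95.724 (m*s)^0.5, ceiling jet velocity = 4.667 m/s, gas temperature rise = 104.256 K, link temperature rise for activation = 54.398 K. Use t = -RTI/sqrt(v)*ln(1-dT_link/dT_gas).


dT_link/dT_gas = 0.52177
ln(1 - 0.52177) = -0.73767
t = -95.724 / sqrt(4.667) * -0.73767 = 32.686 s

32.686 s


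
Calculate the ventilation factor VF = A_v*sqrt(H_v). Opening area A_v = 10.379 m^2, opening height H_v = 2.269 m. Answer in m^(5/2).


sqrt(H_v) = 1.5063
VF = 10.379 * 1.5063 = 15.634 m^(5/2)

15.634 m^(5/2)


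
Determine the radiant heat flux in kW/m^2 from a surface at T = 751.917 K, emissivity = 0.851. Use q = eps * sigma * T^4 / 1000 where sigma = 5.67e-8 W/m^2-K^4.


T^4 = 3.1965e+11
q = 0.851 * 5.67e-8 * 3.1965e+11 / 1000 = 15.424 kW/m^2

15.424 kW/m^2


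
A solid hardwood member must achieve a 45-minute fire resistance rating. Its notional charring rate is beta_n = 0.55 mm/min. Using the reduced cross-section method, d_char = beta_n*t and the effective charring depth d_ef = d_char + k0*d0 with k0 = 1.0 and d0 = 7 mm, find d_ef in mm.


d_char = 0.55 * 45 = 24.75 mm
d_ef = 24.75 + 1.0*7 = 31.75 mm

31.75 mm


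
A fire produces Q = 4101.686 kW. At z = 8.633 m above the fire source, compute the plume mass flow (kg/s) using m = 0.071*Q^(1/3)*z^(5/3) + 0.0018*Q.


Q^(1/3) = 16.007
z^(5/3) = 36.330
First term = 0.071 * 16.007 * 36.330 = 41.290
Second term = 0.0018 * 4101.686 = 7.3830
m = 48.673 kg/s

48.673 kg/s


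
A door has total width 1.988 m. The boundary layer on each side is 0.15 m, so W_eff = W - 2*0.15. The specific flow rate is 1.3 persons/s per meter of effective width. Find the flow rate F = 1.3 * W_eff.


W_eff = 1.988 - 0.30 = 1.688 m
F = 1.3 * 1.688 = 2.1944 persons/s

2.1944 persons/s


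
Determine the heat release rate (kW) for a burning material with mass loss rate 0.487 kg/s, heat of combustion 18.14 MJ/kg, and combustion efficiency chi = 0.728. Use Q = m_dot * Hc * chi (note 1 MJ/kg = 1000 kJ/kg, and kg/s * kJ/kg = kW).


Hc = 18.14 MJ/kg = 18.14 * 1000 kJ/kg = 18140 kJ/kg
Q = 0.487 kg/s * 18140 kJ/kg * 0.728 = 6431.3 kW

6431.3 kW


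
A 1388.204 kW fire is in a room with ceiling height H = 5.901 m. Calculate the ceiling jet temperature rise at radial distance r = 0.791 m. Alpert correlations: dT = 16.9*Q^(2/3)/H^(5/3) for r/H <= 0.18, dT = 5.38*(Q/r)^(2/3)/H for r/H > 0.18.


r/H = 0.791 / 5.901 = 0.13405
r/H <= 0.18, so dT = 16.9*Q^(2/3)/H^(5/3)
Q^(2/3) = 124.44
H^(5/3) = 19.270
dT = 16.9 * 124.44 / 19.270 = 109.14 K

109.14 K


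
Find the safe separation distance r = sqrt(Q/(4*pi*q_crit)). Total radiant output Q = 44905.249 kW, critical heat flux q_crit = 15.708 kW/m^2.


4*pi*q_crit = 197.39
Q/(4*pi*q_crit) = 227.49
r = sqrt(227.49) = 15.083 m

15.083 m


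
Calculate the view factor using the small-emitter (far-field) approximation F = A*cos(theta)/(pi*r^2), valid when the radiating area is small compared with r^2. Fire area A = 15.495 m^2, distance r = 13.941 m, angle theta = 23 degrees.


cos(23 deg) = 0.92050
pi*r^2 = 610.57
F = 15.495 * 0.92050 / 610.57 = 0.023360

0.023360


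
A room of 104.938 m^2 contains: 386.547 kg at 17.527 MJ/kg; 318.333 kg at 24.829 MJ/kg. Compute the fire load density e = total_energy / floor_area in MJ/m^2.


Total energy = 386.547*17.527 + 318.333*24.829
= 6775.009 + 7903.890
= 14678.90 MJ
e = 14678.90 / 104.938 = 139.88 MJ/m^2

139.88 MJ/m^2


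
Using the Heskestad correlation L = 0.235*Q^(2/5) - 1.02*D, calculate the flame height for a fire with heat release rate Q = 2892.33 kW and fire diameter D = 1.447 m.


Q^(2/5) = 24.238
0.235 * Q^(2/5) = 5.6960
1.02 * D = 1.4759
L = 4.2200 m

4.2200 m


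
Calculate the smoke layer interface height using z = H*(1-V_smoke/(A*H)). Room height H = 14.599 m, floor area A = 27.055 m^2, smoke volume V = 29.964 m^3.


V/(A*H) = 0.075863
1 - 0.075863 = 0.92414
z = 14.599 * 0.92414 = 13.491 m

13.491 m


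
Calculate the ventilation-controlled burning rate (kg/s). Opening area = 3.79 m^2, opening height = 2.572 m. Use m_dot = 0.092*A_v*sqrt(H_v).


sqrt(H_v) = 1.6037
m_dot = 0.092 * 3.79 * 1.6037 = 0.55919 kg/s

0.55919 kg/s


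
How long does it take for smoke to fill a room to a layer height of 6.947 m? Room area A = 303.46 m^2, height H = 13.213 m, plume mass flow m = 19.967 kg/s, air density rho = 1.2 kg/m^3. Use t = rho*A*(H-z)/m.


H - z = 6.266 m
t = 1.2 * 303.46 * 6.266 / 19.967 = 114.28 s

114.28 s


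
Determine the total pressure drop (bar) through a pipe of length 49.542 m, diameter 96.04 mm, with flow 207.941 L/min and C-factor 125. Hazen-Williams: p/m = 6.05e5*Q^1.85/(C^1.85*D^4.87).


Q^1.85 = 19417
C^1.85 = 7573.3
D^4.87 = 4.5138e+09
p/m = 0.00034365 bar/m
p_total = 0.00034365 * 49.542 = 0.017025 bar

0.017025 bar


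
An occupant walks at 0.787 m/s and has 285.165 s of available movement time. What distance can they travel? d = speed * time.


d = 0.787 * 285.165 = 224.42 m

224.42 m


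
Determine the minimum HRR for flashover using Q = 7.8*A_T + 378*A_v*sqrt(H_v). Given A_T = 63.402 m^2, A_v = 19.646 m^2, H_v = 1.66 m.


7.8*A_T = 494.54
sqrt(H_v) = 1.2884
378*A_v*sqrt(H_v) = 9568.0
Q = 494.54 + 9568.0 = 10063 kW

10063 kW


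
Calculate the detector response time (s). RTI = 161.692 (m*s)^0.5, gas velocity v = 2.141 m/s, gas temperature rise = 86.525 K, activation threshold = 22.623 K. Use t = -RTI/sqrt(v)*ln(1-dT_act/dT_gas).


dT_act/dT_gas = 0.26146
ln(1 - 0.26146) = -0.30308
t = -161.692 / sqrt(2.141) * -0.30308 = 33.492 s

33.492 s


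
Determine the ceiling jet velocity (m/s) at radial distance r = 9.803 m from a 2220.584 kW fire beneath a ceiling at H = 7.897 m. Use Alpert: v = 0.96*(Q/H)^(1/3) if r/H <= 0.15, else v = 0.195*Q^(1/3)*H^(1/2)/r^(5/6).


r/H = 9.803 / 7.897 = 1.2414
r/H > 0.15, so v = 0.195*Q^(1/3)*H^(1/2)/r^(5/6)
Q^(1/3) = 13.046
H^(1/2) = 2.8102
r^(5/6) = 6.7009
v = 0.195 * 13.046 * 2.8102 / 6.7009 = 1.0669 m/s

1.0669 m/s


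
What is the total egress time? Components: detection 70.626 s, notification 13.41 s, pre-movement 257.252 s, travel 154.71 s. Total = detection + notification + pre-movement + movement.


Total = 70.626 + 13.41 + 257.252 + 154.71 = 495.998 s

495.998 s


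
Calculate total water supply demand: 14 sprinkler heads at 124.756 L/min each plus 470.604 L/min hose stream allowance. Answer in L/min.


Sprinkler demand = 14 * 124.756 = 1746.584 L/min
Total = 1746.584 + 470.604 = 2217.188 L/min

2217.188 L/min


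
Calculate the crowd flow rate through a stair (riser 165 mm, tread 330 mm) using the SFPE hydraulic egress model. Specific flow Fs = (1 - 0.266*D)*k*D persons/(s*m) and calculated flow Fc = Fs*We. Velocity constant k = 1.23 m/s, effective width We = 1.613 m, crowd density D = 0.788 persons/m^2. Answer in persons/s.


1 - 0.266*D = 1 - 0.266*0.788 = 0.79039
Fs = 0.79039 * 1.23 * 0.788 = 0.76608 persons/(s*m)
Fc = 0.76608 * 1.613 = 1.2357 persons/s

1.2357 persons/s


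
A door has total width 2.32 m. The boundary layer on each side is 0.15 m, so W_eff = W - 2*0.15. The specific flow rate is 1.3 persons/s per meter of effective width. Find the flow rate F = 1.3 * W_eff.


W_eff = 2.32 - 0.30 = 2.02 m
F = 1.3 * 2.02 = 2.626 persons/s

2.626 persons/s


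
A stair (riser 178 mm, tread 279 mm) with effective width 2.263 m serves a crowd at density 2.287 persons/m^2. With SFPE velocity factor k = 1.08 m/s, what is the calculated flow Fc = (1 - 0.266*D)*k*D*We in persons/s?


1 - 0.266*D = 1 - 0.266*2.287 = 0.39166
Fs = 0.39166 * 1.08 * 2.287 = 0.96738 persons/(s*m)
Fc = 0.96738 * 2.263 = 2.1892 persons/s

2.1892 persons/s


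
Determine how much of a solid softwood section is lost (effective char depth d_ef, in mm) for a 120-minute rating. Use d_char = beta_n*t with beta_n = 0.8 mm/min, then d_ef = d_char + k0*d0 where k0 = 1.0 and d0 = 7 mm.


d_char = 0.8 * 120 = 96 mm
d_ef = 96 + 1.0*7 = 103 mm

103 mm


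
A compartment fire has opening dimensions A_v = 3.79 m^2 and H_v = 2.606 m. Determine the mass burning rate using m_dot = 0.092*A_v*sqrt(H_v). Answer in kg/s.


sqrt(H_v) = 1.6143
m_dot = 0.092 * 3.79 * 1.6143 = 0.56288 kg/s

0.56288 kg/s


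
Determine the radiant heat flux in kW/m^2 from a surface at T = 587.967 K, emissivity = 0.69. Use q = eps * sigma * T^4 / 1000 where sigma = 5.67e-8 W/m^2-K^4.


T^4 = 1.1951e+11
q = 0.69 * 5.67e-8 * 1.1951e+11 / 1000 = 4.6757 kW/m^2

4.6757 kW/m^2


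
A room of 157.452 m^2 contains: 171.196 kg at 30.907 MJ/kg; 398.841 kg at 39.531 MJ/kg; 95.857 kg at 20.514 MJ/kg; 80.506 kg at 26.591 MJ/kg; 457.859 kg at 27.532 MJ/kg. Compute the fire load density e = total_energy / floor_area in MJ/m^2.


Total energy = 171.196*30.907 + 398.841*39.531 + 95.857*20.514 + 80.506*26.591 + 457.859*27.532
= 5291.155 + 15766.58 + 1966.410 + 2140.735 + 12605.77
= 37770.66 MJ
e = 37770.66 / 157.452 = 239.89 MJ/m^2

239.89 MJ/m^2


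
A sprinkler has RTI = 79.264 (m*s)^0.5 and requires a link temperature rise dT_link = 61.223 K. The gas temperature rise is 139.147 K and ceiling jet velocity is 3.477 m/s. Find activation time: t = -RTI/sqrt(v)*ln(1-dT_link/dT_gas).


dT_link/dT_gas = 0.43999
ln(1 - 0.43999) = -0.57980
t = -79.264 / sqrt(3.477) * -0.57980 = 24.646 s

24.646 s


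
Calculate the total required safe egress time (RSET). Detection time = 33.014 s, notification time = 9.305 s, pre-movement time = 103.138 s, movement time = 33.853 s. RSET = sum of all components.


Total = 33.014 + 9.305 + 103.138 + 33.853 = 179.31 s

179.31 s


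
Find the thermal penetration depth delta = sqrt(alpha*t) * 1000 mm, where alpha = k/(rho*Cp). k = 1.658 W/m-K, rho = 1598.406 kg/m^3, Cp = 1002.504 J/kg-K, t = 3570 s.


alpha = 1.658 / (1598.406 * 1002.504) = 1.0347e-06 m^2/s
alpha * t = 0.0036939
delta = sqrt(0.0036939) * 1000 = 60.777 mm

60.777 mm


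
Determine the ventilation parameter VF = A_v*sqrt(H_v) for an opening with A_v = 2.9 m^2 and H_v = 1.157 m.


sqrt(H_v) = 1.0756
VF = 2.9 * 1.0756 = 3.1194 m^(5/2)

3.1194 m^(5/2)


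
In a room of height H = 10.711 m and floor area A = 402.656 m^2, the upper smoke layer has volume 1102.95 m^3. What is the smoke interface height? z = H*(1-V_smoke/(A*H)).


V/(A*H) = 0.25574
1 - 0.25574 = 0.74426
z = 10.711 * 0.74426 = 7.9718 m

7.9718 m


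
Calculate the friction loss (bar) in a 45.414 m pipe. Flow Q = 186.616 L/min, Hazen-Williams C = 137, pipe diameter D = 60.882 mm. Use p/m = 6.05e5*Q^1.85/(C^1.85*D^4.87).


Q^1.85 = 15895
C^1.85 = 8972.9
D^4.87 = 4.9030e+08
p/m = 0.0021858 bar/m
p_total = 0.0021858 * 45.414 = 0.099267 bar

0.099267 bar


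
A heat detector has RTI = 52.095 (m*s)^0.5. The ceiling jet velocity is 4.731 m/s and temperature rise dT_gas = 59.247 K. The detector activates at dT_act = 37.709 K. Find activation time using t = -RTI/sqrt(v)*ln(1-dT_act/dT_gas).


dT_act/dT_gas = 0.63647
ln(1 - 0.63647) = -1.0119
t = -52.095 / sqrt(4.731) * -1.0119 = 24.236 s

24.236 s


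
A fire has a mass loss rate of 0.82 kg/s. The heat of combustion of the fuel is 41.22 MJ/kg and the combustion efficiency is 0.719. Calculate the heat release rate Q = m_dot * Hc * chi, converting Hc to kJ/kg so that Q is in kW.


Hc = 41.22 MJ/kg = 41.22 * 1000 kJ/kg = 41220 kJ/kg
Q = 0.82 kg/s * 41220 kJ/kg * 0.719 = 24302 kW

24302 kW


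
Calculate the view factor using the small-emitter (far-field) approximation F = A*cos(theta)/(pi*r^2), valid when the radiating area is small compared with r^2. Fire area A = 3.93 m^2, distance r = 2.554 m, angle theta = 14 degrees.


cos(14 deg) = 0.97030
pi*r^2 = 20.492
F = 3.93 * 0.97030 / 20.492 = 0.18608

0.18608


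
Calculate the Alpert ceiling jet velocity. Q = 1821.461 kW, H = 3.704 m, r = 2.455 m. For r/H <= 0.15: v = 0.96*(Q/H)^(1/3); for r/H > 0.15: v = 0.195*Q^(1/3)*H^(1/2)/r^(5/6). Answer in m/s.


r/H = 2.455 / 3.704 = 0.66280
r/H > 0.15, so v = 0.195*Q^(1/3)*H^(1/2)/r^(5/6)
Q^(1/3) = 12.213
H^(1/2) = 1.9246
r^(5/6) = 2.1137
v = 0.195 * 12.213 * 1.9246 / 2.1137 = 2.1684 m/s

2.1684 m/s


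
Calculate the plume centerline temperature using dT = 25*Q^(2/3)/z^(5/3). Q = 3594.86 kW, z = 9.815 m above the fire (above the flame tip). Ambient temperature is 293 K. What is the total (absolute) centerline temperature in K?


Q^(2/3) = 234.67
z^(5/3) = 44.994
dT = 25 * 234.67 / 44.994 = 130.39 K
T = 293 + 130.39 = 423.39 K

423.39 K


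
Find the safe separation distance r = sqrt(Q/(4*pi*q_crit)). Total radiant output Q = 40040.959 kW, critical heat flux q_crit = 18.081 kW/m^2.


4*pi*q_crit = 227.21
Q/(4*pi*q_crit) = 176.23
r = sqrt(176.23) = 13.275 m

13.275 m


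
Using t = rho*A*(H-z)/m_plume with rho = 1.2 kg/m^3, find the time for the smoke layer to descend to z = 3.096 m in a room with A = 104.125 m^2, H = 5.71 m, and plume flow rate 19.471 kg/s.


H - z = 2.614 m
t = 1.2 * 104.125 * 2.614 / 19.471 = 16.775 s

16.775 s


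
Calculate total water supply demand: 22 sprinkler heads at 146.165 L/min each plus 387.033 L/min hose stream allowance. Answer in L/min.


Sprinkler demand = 22 * 146.165 = 3215.63 L/min
Total = 3215.63 + 387.033 = 3602.663 L/min

3602.663 L/min


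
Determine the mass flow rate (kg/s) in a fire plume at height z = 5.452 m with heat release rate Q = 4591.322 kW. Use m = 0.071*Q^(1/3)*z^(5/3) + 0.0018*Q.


Q^(1/3) = 16.621
z^(5/3) = 16.889
First term = 0.071 * 16.621 * 16.889 = 19.930
Second term = 0.0018 * 4591.322 = 8.2644
m = 28.194 kg/s

28.194 kg/s


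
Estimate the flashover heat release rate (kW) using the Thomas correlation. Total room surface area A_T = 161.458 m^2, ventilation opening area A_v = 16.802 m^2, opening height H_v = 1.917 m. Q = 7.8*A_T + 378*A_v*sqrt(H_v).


7.8*A_T = 1259.4
sqrt(H_v) = 1.3846
378*A_v*sqrt(H_v) = 8793.5
Q = 1259.4 + 8793.5 = 10053 kW

10053 kW


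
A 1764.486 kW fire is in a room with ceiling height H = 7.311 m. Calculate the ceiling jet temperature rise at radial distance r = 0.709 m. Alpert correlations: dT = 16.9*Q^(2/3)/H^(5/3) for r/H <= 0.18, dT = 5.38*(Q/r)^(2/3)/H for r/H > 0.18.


r/H = 0.709 / 7.311 = 0.096977
r/H <= 0.18, so dT = 16.9*Q^(2/3)/H^(5/3)
Q^(2/3) = 146.02
H^(5/3) = 27.540
dT = 16.9 * 146.02 / 27.540 = 89.606 K

89.606 K


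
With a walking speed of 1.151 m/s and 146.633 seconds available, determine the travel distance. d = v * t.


d = 1.151 * 146.633 = 168.77 m

168.77 m


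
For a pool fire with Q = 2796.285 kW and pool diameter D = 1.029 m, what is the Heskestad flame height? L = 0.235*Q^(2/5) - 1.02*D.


Q^(2/5) = 23.913
0.235 * Q^(2/5) = 5.6195
1.02 * D = 1.0496
L = 4.5700 m

4.5700 m


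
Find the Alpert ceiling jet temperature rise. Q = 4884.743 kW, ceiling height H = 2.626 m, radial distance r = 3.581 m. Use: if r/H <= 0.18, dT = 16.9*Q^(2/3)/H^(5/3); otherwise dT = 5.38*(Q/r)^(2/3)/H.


r/H = 3.581 / 2.626 = 1.3637
r/H > 0.18, so dT = 5.38*(Q/r)^(2/3)/H
Q/r = 1364.1
(Q/r)^(2/3) = 123.00
dT = 5.38 * 123.00 / 2.626 = 251.99 K

251.99 K


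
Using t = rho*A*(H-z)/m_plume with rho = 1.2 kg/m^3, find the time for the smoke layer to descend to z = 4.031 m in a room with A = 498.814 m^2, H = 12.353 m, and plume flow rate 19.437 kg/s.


H - z = 8.322 m
t = 1.2 * 498.814 * 8.322 / 19.437 = 256.28 s

256.28 s


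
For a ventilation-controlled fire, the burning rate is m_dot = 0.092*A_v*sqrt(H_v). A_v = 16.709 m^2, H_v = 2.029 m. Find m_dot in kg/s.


sqrt(H_v) = 1.4244
m_dot = 0.092 * 16.709 * 1.4244 = 2.1897 kg/s

2.1897 kg/s


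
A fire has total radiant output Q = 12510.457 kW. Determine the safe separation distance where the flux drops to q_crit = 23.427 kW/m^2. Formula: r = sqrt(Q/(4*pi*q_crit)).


4*pi*q_crit = 294.39
Q/(4*pi*q_crit) = 42.496
r = sqrt(42.496) = 6.5189 m

6.5189 m


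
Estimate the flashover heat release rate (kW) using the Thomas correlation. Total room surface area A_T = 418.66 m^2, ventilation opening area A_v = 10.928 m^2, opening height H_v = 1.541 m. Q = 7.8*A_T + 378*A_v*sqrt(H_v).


7.8*A_T = 3265.548
sqrt(H_v) = 1.2414
378*A_v*sqrt(H_v) = 5127.8
Q = 3265.548 + 5127.8 = 8393.4 kW

8393.4 kW


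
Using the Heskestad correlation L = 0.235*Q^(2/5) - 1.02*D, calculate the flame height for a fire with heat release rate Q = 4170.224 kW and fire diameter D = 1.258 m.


Q^(2/5) = 28.058
0.235 * Q^(2/5) = 6.5937
1.02 * D = 1.2832
L = 5.3106 m

5.3106 m


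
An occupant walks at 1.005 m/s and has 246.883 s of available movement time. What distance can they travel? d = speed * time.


d = 1.005 * 246.883 = 248.12 m

248.12 m


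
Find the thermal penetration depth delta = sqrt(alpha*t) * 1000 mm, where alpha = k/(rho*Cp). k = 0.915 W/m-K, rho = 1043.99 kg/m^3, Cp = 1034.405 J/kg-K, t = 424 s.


alpha = 0.915 / (1043.99 * 1034.405) = 8.4729e-07 m^2/s
alpha * t = 0.00035925
delta = sqrt(0.00035925) * 1000 = 18.954 mm

18.954 mm


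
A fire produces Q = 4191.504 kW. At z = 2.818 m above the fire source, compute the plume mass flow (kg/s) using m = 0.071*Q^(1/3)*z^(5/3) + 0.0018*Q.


Q^(1/3) = 16.123
z^(5/3) = 5.6221
First term = 0.071 * 16.123 * 5.6221 = 6.4360
Second term = 0.0018 * 4191.504 = 7.5447
m = 13.981 kg/s

13.981 kg/s


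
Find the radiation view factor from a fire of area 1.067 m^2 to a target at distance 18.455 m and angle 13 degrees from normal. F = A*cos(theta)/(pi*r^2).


cos(13 deg) = 0.97437
pi*r^2 = 1070.0
F = 1.067 * 0.97437 / 1070.0 = 0.00097165

0.00097165


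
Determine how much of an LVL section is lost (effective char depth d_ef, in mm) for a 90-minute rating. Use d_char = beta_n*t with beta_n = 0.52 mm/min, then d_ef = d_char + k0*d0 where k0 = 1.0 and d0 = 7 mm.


d_char = 0.52 * 90 = 46.8 mm
d_ef = 46.8 + 1.0*7 = 53.8 mm

53.8 mm


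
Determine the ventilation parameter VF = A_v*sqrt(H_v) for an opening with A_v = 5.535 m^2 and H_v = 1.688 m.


sqrt(H_v) = 1.2992
VF = 5.535 * 1.2992 = 7.1912 m^(5/2)

7.1912 m^(5/2)


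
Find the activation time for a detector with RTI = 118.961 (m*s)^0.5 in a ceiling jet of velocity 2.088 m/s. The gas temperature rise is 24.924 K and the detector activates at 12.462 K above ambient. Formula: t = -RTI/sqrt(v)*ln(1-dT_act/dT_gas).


dT_act/dT_gas = 0.5
ln(1 - 0.5) = -0.69315
t = -118.961 / sqrt(2.088) * -0.69315 = 57.064 s

57.064 s


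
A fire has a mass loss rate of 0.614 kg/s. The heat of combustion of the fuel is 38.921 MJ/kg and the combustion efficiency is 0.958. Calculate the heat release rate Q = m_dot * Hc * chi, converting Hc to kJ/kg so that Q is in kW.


Hc = 38.921 MJ/kg = 38.921 * 1000 kJ/kg = 38921 kJ/kg
Q = 0.614 kg/s * 38921 kJ/kg * 0.958 = 22894 kW

22894 kW


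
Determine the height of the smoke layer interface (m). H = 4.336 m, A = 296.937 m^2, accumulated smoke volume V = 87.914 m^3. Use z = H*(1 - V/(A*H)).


V/(A*H) = 0.068282
1 - 0.068282 = 0.93172
z = 4.336 * 0.93172 = 4.0399 m

4.0399 m


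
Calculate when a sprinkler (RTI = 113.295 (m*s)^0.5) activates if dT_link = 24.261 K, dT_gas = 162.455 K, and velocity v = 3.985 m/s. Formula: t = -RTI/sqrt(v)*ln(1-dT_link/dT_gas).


dT_link/dT_gas = 0.14934
ln(1 - 0.14934) = -0.16174
t = -113.295 / sqrt(3.985) * -0.16174 = 9.1795 s

9.1795 s


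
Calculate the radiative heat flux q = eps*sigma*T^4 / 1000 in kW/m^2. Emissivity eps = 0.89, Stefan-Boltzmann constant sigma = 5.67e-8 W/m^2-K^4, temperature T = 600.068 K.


T^4 = 1.2966e+11
q = 0.89 * 5.67e-8 * 1.2966e+11 / 1000 = 6.5430 kW/m^2

6.5430 kW/m^2
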